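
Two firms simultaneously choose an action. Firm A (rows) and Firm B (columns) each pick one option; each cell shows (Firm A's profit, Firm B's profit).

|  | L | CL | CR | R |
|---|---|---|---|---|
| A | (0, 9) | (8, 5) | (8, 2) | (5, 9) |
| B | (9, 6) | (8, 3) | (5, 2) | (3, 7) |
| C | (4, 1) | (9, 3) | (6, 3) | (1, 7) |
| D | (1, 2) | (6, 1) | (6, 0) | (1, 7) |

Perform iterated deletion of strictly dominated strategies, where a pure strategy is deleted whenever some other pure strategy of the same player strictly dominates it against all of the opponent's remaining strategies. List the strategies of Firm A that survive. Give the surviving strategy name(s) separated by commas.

For Firm B, R strictly dominates CL on the remaining rows (A: 9>5, B: 7>3, C: 7>3, D: 7>1); eliminate CL.
For Firm B, R strictly dominates CR on the remaining rows (A: 9>2, B: 7>2, C: 7>3, D: 7>0); eliminate CR.
For Firm A, B strictly dominates C on the remaining columns (L: 9>4, R: 3>1); eliminate C.
Row D is eliminated: B beats it against every remaining column (L: 9>1, R: 3>1).
Among the remaining strategies, none is strictly dominated by another pure strategy of the same player, so the elimination stops.
Surviving strategies — Firm A: {A, B}; Firm B: {L, R}.

A, B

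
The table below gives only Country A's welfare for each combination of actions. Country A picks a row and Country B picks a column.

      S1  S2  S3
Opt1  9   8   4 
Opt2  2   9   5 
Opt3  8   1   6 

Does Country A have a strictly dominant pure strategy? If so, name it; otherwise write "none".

Opt1 fails to dominate Opt2 at S2 (8<9).
Opt2 fails to dominate Opt1 at S1 (2<9).
Opt3 fails to dominate Opt1 at S1 (8<9).
No single strategy dominates all the others.

none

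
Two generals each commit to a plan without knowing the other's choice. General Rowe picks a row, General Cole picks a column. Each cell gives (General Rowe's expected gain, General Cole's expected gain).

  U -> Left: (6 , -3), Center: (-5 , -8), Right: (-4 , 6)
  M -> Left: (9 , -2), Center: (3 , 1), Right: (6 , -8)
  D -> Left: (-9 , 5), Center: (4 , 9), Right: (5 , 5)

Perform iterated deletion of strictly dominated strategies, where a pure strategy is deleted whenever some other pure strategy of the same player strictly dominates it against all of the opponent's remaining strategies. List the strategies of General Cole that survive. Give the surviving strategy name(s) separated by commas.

Row U is eliminated: M beats it against every remaining column (Left: 9>6, Center: 3>-5, Right: 6>-4).
For General Cole, Center strictly dominates Left on the remaining rows (M: 1>-2, D: 9>5); eliminate Left.
Column Right is eliminated: Center beats it against every remaining row (M: 1>-8, D: 9>5).
For General Rowe, D strictly dominates M on the remaining columns (Center: 4>3); eliminate M.
Among the remaining strategies, none is strictly dominated by another pure strategy of the same player, so the elimination stops.
Surviving strategies — General Rowe: {D}; General Cole: {Center}.

Center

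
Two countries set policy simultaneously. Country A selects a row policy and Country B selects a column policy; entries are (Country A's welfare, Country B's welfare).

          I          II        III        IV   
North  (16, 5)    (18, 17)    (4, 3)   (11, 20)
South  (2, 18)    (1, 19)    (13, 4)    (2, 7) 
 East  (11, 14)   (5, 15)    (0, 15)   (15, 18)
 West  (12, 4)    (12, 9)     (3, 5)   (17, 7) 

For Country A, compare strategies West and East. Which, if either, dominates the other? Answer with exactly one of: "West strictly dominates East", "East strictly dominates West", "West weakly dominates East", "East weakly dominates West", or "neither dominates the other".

Compare West to East across every action of Country B: I: 12>11, II: 12>5, III: 3>0, IV: 17>15.
West gives a strictly higher payoff against every action of Country B, so West strictly dominates East.

West strictly dominates East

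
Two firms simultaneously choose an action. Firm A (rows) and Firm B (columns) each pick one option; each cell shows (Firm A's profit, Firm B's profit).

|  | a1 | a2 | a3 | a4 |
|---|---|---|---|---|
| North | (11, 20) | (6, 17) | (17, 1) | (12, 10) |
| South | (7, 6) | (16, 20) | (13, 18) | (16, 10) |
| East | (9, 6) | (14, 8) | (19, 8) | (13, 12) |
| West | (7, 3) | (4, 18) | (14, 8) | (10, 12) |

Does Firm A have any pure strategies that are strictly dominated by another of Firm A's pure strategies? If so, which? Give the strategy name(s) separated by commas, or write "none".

North: no other strategy beats it everywhere (South at a1 (11>7); East at a1 (11>9); West at a1 (11>7)).
Nothing dominates South: North at a2 (16>6); East at a2 (16>14); West at a1 (7=7).
Nothing dominates East: North at a2 (14>6); South at a1 (9>7); West at a1 (9>7).
West is strictly dominated by North (a1: 11>7, a2: 6>4, a3: 17>14, a4: 12>10).

West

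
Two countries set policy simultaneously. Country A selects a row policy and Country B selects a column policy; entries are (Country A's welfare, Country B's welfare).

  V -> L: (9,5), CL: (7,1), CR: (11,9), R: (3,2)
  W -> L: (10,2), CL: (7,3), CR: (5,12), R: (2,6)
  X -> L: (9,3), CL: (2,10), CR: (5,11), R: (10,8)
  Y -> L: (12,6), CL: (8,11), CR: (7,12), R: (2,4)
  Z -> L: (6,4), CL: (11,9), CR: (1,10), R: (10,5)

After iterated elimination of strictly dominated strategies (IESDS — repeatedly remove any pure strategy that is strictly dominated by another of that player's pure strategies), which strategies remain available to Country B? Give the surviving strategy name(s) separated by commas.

For Country B, CR strictly dominates L on the remaining rows (V: 9>5, W: 12>2, X: 11>3, Y: 12>6, Z: 10>4); eliminate L.
For Country B, CR strictly dominates CL on the remaining rows (V: 9>1, W: 12>3, X: 11>10, Y: 12>11, Z: 10>9); eliminate CL.
Row W is eliminated: V beats it against every remaining column (CR: 11>5, R: 3>2).
Row Y is eliminated: V beats it against every remaining column (CR: 11>7, R: 3>2).
Column R is eliminated: CR beats it against every remaining row (V: 9>2, X: 11>8, Z: 10>5).
For Country A, V strictly dominates X on the remaining columns (CR: 11>5); eliminate X.
Row Z is eliminated: V beats it against every remaining column (CR: 11>1).
Among the remaining strategies, none is strictly dominated by another pure strategy of the same player, so the elimination stops.
Surviving strategies — Country A: {V}; Country B: {CR}.

CR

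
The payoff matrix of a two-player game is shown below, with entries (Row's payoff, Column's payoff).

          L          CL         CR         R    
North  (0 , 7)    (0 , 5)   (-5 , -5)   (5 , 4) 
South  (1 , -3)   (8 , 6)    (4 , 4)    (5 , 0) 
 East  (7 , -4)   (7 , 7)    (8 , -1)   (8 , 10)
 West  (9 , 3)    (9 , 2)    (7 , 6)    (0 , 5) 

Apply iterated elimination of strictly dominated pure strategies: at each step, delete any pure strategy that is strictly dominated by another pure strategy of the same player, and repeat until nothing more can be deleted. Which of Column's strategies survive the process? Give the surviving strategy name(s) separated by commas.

For Row, East strictly dominates North on the remaining columns (L: 7>0, CL: 7>0, CR: 8>-5, R: 8>5); eliminate North.
Column L is eliminated: CR beats it against every remaining row (South: 4>-3, East: -1>-4, West: 6>3).
Among the remaining strategies, none is strictly dominated by another pure strategy of the same player, so the elimination stops.
Surviving strategies — Row: {South, East, West}; Column: {CL, CR, R}.

CL, CR, R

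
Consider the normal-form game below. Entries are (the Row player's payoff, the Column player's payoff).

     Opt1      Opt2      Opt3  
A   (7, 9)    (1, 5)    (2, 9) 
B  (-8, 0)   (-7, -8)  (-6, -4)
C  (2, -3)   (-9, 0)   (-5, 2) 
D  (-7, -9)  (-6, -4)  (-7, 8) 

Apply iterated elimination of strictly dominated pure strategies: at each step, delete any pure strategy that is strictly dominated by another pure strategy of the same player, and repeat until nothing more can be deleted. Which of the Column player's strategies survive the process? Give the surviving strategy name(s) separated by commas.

Opt1, Opt3

Row B is eliminated: A beats it against every remaining column (Opt1: 7>-8, Opt2: 1>-7, Opt3: 2>-6).
Row C is eliminated: A beats it against every remaining column (Opt1: 7>2, Opt2: 1>-9, Opt3: 2>-5).
The Row player's strategy D is strictly dominated by A (Opt1: 7>-7, Opt2: 1>-6, Opt3: 2>-7) and is removed.
For the Column player, Opt1 strictly dominates Opt2 on the remaining rows (A: 9>5); eliminate Opt2.
Among the remaining strategies, none is strictly dominated by another pure strategy of the same player, so the elimination stops.
Surviving strategies — the Row player: {A}; the Column player: {Opt1, Opt3}.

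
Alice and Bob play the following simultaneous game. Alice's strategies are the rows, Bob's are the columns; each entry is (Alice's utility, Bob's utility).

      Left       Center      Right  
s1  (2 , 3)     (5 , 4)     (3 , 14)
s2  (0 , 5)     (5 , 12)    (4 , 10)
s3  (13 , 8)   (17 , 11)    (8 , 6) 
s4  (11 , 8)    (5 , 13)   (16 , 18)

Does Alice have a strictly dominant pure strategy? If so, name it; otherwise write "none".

s1 fails to dominate s2 at Center (5=5).
s2 fails to dominate s1 at Left (0<2).
s3 fails to dominate s4 at Right (8<16).
s4 fails to dominate s1 at Center (5=5).
No single strategy dominates all the others.

none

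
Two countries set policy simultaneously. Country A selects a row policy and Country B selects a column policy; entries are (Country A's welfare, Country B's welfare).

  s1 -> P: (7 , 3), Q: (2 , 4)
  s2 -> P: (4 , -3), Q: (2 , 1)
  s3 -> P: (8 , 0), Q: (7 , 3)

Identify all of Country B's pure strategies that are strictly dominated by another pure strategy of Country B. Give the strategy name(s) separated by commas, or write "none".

P

P: dominated, since Q does at least as well everywhere (s1: 4>3, s2: 1>-3, s3: 3>0).
Q: no other strategy beats it everywhere (P at s1 (4>3)).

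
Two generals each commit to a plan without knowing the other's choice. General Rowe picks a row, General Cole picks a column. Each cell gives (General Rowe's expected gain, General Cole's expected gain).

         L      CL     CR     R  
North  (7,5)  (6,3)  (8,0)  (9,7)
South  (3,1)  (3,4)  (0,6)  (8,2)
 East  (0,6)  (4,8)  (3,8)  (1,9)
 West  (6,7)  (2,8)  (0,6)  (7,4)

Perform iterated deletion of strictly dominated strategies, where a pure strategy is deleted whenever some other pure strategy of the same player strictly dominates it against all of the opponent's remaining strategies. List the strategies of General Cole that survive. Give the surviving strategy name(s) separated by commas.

General Rowe's strategy South is strictly dominated by North (L: 7>3, CL: 6>3, CR: 8>0, R: 9>8) and is removed.
General Rowe's strategy East is strictly dominated by North (L: 7>0, CL: 6>4, CR: 8>3, R: 9>1) and is removed.
For General Rowe, North strictly dominates West on the remaining columns (L: 7>6, CL: 6>2, CR: 8>0, R: 9>7); eliminate West.
For General Cole, R strictly dominates L on the remaining rows (North: 7>5); eliminate L.
General Cole's strategy CL is strictly dominated by R (North: 7>3) and is removed.
General Cole's strategy CR is strictly dominated by R (North: 7>0) and is removed.
Among the remaining strategies, none is strictly dominated by another pure strategy of the same player, so the elimination stops.
Surviving strategies — General Rowe: {North}; General Cole: {R}.

R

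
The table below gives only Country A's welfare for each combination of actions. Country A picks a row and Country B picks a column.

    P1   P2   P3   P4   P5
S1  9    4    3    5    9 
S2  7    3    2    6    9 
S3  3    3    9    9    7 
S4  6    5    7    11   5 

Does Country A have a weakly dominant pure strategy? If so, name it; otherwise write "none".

none

S1 fails to dominate S2 at P4 (5<6).
S2 fails to dominate S1 at P1 (7<9).
S3 fails to dominate S1 at P1 (3<9).
S4 fails to dominate S1 at P1 (6<9).
No single strategy dominates all the others.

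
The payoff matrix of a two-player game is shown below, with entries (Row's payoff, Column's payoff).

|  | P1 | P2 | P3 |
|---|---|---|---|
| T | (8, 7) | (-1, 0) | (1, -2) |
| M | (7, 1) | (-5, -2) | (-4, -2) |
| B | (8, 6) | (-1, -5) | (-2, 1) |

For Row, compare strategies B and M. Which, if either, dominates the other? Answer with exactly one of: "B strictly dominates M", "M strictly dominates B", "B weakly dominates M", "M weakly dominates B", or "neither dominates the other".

B strictly dominates M

Compare B to M across each opponent action: P1: 8>7, P2: -1>-5, P3: -2>-4.
Every comparison favours B, so B strictly dominates M.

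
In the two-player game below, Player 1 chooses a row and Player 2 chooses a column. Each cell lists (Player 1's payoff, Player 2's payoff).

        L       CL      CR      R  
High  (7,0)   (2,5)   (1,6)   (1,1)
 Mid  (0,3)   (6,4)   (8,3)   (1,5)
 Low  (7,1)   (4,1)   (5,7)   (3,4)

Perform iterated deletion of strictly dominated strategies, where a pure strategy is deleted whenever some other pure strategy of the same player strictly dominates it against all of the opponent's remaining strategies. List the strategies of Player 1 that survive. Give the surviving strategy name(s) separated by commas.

For Player 2, R strictly dominates L on the remaining rows (High: 1>0, Mid: 5>3, Low: 4>1); eliminate L.
For Player 1, Low strictly dominates High on the remaining columns (CL: 4>2, CR: 5>1, R: 3>1); eliminate High.
For Player 2, R strictly dominates CL on the remaining rows (Mid: 5>4, Low: 4>1); eliminate CL.
Among the remaining strategies, none is strictly dominated by another pure strategy of the same player, so the elimination stops.
Surviving strategies — Player 1: {Mid, Low}; Player 2: {CR, R}.

Mid, Low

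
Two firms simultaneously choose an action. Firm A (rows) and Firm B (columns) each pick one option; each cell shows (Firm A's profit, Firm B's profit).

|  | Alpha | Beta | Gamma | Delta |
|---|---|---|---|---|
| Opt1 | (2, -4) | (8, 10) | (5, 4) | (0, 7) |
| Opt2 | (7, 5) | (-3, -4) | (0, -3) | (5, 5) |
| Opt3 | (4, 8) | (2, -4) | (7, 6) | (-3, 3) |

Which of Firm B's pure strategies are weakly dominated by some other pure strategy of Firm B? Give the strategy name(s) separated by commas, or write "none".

Alpha is not dominated — it holds its own against Beta at Opt2 (5>-4); Gamma at Opt2 (5>-3); Delta at Opt3 (8>3).
Beta is not dominated — it holds its own against Alpha at Opt1 (10>-4); Gamma at Opt1 (10>4); Delta at Opt1 (10>7).
Gamma: no other strategy beats it everywhere (Alpha at Opt1 (4>-4); Beta at Opt2 (-3>-4); Delta at Opt3 (6>3)).
Nothing dominates Delta: Alpha at Opt1 (7>-4); Beta at Opt2 (5>-4); Gamma at Opt1 (7>4).

none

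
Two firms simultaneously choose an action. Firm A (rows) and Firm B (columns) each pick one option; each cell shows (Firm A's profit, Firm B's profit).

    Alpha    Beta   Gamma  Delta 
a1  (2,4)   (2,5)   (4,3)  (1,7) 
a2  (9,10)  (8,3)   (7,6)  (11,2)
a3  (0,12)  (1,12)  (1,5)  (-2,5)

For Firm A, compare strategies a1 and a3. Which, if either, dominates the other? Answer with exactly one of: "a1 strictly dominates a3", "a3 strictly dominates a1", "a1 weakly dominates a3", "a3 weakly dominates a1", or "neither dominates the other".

a1 strictly dominates a3

a1's payoffs vs a3's, by Firm B's action — Alpha: 2>0, Beta: 2>1, Gamma: 4>1, Delta: 1>-2.
Every comparison favours a1, so a1 strictly dominates a3.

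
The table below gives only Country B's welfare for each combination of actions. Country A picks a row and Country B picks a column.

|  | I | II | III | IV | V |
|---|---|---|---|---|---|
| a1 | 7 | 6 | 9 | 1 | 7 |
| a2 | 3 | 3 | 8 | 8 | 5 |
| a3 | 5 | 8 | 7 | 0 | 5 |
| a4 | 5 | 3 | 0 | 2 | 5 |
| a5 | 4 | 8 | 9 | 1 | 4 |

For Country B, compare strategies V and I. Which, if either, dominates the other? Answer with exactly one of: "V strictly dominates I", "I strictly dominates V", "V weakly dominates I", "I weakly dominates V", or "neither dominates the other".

V weakly dominates I

Compare V to I across each opponent action: a1: 7=7, a2: 5>3, a3: 5=5, a4: 5=5, a5: 4=4.
V is at least as good everywhere and strictly better somewhere (tied only at a1, a3, a4, a5), so V weakly but not strictly dominates I.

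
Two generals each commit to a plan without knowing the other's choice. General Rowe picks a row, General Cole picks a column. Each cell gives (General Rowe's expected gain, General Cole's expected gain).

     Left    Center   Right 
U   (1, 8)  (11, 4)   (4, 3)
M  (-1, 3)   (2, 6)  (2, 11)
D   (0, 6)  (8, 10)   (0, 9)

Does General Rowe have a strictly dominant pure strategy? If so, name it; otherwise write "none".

U

U vs M: Left: 1>-1, Center: 11>2, Right: 4>2.
U vs D: Left: 1>0, Center: 11>8, Right: 4>0.
U strictly beats every other strategy against every opponent action, so it is strictly dominant.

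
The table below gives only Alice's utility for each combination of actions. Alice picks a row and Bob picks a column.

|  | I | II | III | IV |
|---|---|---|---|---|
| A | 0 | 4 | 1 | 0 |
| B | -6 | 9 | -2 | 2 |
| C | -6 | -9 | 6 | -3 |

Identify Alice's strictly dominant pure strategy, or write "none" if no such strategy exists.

A fails to dominate B at II (4<9).
B fails to dominate A at I (-6<0).
C fails to dominate A at I (-6<0).
No single strategy dominates all the others.

none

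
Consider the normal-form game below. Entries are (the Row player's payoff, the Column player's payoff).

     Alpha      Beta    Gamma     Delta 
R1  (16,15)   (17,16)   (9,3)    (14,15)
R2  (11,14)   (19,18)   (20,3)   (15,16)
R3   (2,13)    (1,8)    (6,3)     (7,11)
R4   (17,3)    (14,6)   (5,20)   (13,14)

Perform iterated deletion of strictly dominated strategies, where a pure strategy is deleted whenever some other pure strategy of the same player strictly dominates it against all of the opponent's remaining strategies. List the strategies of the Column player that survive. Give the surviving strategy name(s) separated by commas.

For the Row player, R1 strictly dominates R3 on the remaining columns (Alpha: 16>2, Beta: 17>1, Gamma: 9>6, Delta: 14>7); eliminate R3.
For the Column player, Beta strictly dominates Alpha on the remaining rows (R1: 16>15, R2: 18>14, R4: 6>3); eliminate Alpha.
For the Row player, R2 strictly dominates R1 on the remaining columns (Beta: 19>17, Gamma: 20>9, Delta: 15>14); eliminate R1.
The Row player's strategy R4 is strictly dominated by R2 (Beta: 19>14, Gamma: 20>5, Delta: 15>13) and is removed.
The Column player's strategy Gamma is strictly dominated by Beta (R2: 18>3) and is removed.
Column Delta is eliminated: Beta beats it against every remaining row (R2: 18>16).
Among the remaining strategies, none is strictly dominated by another pure strategy of the same player, so the elimination stops.
Surviving strategies — the Row player: {R2}; the Column player: {Beta}.

Beta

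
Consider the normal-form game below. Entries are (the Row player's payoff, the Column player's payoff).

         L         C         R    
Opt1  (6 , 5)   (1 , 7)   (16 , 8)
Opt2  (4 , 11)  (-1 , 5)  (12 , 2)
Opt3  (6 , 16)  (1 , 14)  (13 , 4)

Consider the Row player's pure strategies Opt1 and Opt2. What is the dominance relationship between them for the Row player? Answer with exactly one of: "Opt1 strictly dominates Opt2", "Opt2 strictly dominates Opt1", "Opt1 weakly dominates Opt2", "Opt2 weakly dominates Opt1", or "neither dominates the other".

Opt1 strictly dominates Opt2

Opt1's payoffs vs Opt2's, by the Column player's action — L: 6>4, C: 1>-1, R: 16>12.
Opt1 gives a strictly higher payoff against each choice by the Column player, so Opt1 strictly dominates Opt2.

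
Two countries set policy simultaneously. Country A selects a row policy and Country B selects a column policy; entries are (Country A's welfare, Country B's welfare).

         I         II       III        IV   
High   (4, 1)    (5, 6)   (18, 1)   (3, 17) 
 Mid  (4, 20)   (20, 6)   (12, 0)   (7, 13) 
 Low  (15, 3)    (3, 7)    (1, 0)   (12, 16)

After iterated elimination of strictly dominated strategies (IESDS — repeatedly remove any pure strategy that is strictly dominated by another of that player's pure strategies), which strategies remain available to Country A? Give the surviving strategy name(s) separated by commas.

Low

Column II is eliminated: IV beats it against every remaining row (High: 17>6, Mid: 13>6, Low: 16>7).
Column III is eliminated: IV beats it against every remaining row (High: 17>1, Mid: 13>0, Low: 16>0).
For Country A, Low strictly dominates High on the remaining columns (I: 15>4, IV: 12>3); eliminate High.
Country A's strategy Mid is strictly dominated by Low (I: 15>4, IV: 12>7) and is removed.
For Country B, IV strictly dominates I on the remaining rows (Low: 16>3); eliminate I.
Among the remaining strategies, none is strictly dominated by another pure strategy of the same player, so the elimination stops.
Surviving strategies — Country A: {Low}; Country B: {IV}.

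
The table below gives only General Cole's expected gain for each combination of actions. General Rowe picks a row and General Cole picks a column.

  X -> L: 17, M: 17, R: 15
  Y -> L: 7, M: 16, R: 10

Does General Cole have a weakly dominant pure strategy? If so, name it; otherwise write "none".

M

M vs L: X: 17=17, Y: 16>7.
M vs R: X: 17>15, Y: 16>10.
M is at least as good as every other strategy against every opponent action, so it is weakly dominant.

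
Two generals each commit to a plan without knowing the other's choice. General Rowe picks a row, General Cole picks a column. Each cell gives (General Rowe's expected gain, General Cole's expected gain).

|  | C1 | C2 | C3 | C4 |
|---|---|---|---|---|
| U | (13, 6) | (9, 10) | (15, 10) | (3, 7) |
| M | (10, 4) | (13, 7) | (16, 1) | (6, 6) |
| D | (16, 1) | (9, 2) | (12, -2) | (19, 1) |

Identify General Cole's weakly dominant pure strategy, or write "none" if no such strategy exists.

C2

C2 vs C1: U: 10>6, M: 7>4, D: 2>1.
C2 vs C3: U: 10=10, M: 7>1, D: 2>-2.
C2 vs C4: U: 10>7, M: 7>6, D: 2>1.
C2 is at least as good as every other strategy against every opponent action, so it is weakly dominant.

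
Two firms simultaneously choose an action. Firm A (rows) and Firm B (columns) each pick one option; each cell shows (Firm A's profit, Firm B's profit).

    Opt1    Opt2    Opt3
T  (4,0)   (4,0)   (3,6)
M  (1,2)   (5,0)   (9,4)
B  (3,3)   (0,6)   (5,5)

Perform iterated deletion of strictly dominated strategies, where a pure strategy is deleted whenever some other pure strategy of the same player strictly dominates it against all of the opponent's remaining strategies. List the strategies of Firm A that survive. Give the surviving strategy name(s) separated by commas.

M

Column Opt1 is eliminated: Opt3 beats it against every remaining row (T: 6>0, M: 4>2, B: 5>3).
Row T is eliminated: M beats it against every remaining column (Opt2: 5>4, Opt3: 9>3).
For Firm A, M strictly dominates B on the remaining columns (Opt2: 5>0, Opt3: 9>5); eliminate B.
For Firm B, Opt3 strictly dominates Opt2 on the remaining rows (M: 4>0); eliminate Opt2.
Among the remaining strategies, none is strictly dominated by another pure strategy of the same player, so the elimination stops.
Surviving strategies — Firm A: {M}; Firm B: {Opt3}.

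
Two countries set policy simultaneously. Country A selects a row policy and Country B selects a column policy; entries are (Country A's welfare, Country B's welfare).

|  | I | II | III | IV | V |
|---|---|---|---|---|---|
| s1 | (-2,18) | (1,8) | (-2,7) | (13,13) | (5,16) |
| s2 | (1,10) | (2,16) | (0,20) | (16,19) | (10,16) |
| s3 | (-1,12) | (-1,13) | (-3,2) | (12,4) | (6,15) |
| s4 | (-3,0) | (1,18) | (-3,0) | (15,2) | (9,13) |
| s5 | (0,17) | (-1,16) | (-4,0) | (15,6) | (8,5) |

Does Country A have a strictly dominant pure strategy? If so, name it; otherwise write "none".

s2 vs s1: I: 1>-2, II: 2>1, III: 0>-2, IV: 16>13, V: 10>5.
s2 vs s3: I: 1>-1, II: 2>-1, III: 0>-3, IV: 16>12, V: 10>6.
s2 vs s4: I: 1>-3, II: 2>1, III: 0>-3, IV: 16>15, V: 10>9.
s2 vs s5: I: 1>0, II: 2>-1, III: 0>-4, IV: 16>15, V: 10>8.
s2 strictly beats every other strategy against every opponent action, so it is strictly dominant.

s2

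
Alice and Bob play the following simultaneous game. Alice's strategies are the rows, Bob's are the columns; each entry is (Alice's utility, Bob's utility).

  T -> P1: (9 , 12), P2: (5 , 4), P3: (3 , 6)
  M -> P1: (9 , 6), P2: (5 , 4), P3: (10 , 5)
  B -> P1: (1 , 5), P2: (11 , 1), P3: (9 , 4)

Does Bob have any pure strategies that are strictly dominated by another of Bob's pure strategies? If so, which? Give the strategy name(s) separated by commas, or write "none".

Nothing dominates P1: P2 at T (12>4); P3 at T (12>6).
P1 strictly dominates P2 — T: 12>4, M: 6>4, B: 5>1.
P3: dominated, since P1 does at least as well everywhere (T: 12>6, M: 6>5, B: 5>4).

P2, P3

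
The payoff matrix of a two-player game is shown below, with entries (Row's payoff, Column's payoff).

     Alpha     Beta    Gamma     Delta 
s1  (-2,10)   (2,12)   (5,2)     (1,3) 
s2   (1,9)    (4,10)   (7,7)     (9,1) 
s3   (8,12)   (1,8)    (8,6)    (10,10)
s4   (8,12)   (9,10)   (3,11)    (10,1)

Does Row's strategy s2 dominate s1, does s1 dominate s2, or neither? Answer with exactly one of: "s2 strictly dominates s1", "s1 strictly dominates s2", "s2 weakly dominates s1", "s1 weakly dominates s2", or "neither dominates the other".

s2's payoffs vs s1's, by Column's action — Alpha: 1>-2, Beta: 4>2, Gamma: 7>5, Delta: 9>1.
Every comparison favours s2, so s2 strictly dominates s1.

s2 strictly dominates s1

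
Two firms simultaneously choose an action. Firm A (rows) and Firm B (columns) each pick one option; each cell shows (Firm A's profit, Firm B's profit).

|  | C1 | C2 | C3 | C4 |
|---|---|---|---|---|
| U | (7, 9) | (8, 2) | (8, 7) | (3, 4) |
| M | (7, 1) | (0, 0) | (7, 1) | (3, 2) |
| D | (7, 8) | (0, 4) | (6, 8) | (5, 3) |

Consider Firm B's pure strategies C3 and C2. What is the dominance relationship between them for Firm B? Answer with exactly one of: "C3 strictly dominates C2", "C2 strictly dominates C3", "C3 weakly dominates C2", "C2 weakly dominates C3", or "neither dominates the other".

C3 strictly dominates C2

C3's payoffs vs C2's, by Firm A's action — U: 7>2, M: 1>0, D: 8>4.
Every comparison favours C3, so C3 strictly dominates C2.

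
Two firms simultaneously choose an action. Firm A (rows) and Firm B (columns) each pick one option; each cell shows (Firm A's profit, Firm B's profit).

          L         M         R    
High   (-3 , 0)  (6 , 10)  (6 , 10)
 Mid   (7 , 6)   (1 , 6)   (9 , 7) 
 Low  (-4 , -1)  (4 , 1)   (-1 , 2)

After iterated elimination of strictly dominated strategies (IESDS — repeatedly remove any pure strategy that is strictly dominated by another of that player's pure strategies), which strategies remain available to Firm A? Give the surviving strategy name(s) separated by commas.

Row Low is eliminated: High beats it against every remaining column (L: -3>-4, M: 6>4, R: 6>-1).
Firm B's strategy L is strictly dominated by R (High: 10>0, Mid: 7>6) and is removed.
Among the remaining strategies, none is strictly dominated by another pure strategy of the same player, so the elimination stops.
Surviving strategies — Firm A: {High, Mid}; Firm B: {M, R}.

High, Mid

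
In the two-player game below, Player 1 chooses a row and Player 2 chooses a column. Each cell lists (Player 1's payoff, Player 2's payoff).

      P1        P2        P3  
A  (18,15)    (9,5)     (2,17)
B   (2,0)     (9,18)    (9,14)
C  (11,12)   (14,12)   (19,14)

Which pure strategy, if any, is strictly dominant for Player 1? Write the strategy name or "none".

A fails to dominate B at P2 (9=9).
B fails to dominate A at P1 (2<18).
C fails to dominate A at P1 (11<18).
No single strategy dominates all the others.

none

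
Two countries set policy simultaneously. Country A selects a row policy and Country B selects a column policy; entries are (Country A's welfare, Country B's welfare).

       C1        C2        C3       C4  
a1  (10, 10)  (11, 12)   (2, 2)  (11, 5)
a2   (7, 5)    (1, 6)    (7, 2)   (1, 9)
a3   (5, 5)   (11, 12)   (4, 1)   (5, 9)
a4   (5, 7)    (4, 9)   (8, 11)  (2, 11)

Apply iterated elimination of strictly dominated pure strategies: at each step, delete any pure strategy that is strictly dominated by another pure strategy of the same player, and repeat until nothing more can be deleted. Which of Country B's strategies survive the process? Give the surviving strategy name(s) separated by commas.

C2, C3, C4

For Country B, C2 strictly dominates C1 on the remaining rows (a1: 12>10, a2: 6>5, a3: 12>5, a4: 9>7); eliminate C1.
Row a2 is eliminated: a4 beats it against every remaining column (C2: 4>1, C3: 8>7, C4: 2>1).
Among the remaining strategies, none is strictly dominated by another pure strategy of the same player, so the elimination stops.
Surviving strategies — Country A: {a1, a3, a4}; Country B: {C2, C3, C4}.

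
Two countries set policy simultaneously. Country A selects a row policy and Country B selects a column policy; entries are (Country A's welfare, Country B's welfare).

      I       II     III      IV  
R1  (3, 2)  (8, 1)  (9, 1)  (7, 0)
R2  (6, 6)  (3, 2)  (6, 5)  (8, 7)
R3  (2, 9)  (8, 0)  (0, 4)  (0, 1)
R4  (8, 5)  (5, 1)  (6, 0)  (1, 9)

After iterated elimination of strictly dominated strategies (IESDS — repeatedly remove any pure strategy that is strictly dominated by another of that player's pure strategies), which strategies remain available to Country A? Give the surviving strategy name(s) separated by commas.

R2

Country B's strategy II is strictly dominated by I (R1: 2>1, R2: 6>2, R3: 9>0, R4: 5>1) and is removed.
For Country A, R1 strictly dominates R3 on the remaining columns (I: 3>2, III: 9>0, IV: 7>0); eliminate R3.
Column III is eliminated: I beats it against every remaining row (R1: 2>1, R2: 6>5, R4: 5>0).
Country A's strategy R1 is strictly dominated by R2 (I: 6>3, IV: 8>7) and is removed.
Country B's strategy I is strictly dominated by IV (R2: 7>6, R4: 9>5) and is removed.
For Country A, R2 strictly dominates R4 on the remaining columns (IV: 8>1); eliminate R4.
Among the remaining strategies, none is strictly dominated by another pure strategy of the same player, so the elimination stops.
Surviving strategies — Country A: {R2}; Country B: {IV}.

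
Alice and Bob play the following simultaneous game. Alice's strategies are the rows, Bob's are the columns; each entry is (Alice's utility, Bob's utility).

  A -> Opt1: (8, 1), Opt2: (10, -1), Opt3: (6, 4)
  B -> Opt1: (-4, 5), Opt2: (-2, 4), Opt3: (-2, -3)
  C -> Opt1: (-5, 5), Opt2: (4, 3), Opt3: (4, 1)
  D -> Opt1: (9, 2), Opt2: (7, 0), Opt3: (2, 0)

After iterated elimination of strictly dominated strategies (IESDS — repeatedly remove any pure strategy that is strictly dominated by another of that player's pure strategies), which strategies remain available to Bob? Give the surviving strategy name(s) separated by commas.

Alice's strategy B is strictly dominated by A (Opt1: 8>-4, Opt2: 10>-2, Opt3: 6>-2) and is removed.
Alice's strategy C is strictly dominated by A (Opt1: 8>-5, Opt2: 10>4, Opt3: 6>4) and is removed.
Bob's strategy Opt2 is strictly dominated by Opt1 (A: 1>-1, D: 2>0) and is removed.
Among the remaining strategies, none is strictly dominated by another pure strategy of the same player, so the elimination stops.
Surviving strategies — Alice: {A, D}; Bob: {Opt1, Opt3}.

Opt1, Opt3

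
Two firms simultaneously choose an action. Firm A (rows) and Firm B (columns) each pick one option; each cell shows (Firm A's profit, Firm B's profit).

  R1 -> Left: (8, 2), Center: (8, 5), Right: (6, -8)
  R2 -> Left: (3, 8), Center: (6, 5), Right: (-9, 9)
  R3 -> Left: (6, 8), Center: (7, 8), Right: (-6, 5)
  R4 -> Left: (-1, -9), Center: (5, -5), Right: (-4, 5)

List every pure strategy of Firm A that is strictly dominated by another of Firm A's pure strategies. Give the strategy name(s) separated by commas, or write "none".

R2, R3, R4

R1 is not dominated — it holds its own against R2 at Left (8>3); R3 at Left (8>6); R4 at Left (8>-1).
R2 is strictly dominated by R1 (Left: 8>3, Center: 8>6, Right: 6>-9).
R3 is strictly dominated by R1 (Left: 8>6, Center: 8>7, Right: 6>-6).
R1 strictly dominates R4 — Left: 8>-1, Center: 8>5, Right: 6>-4.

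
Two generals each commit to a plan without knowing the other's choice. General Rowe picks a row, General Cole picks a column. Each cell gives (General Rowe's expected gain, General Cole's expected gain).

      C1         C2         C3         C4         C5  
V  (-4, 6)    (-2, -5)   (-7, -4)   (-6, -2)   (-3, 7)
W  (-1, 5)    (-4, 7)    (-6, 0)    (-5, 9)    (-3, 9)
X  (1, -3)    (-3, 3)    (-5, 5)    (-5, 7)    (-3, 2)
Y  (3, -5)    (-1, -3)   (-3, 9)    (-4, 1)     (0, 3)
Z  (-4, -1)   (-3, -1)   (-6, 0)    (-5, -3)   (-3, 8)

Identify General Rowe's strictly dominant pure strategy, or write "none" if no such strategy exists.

Y vs V: C1: 3>-4, C2: -1>-2, C3: -3>-7, C4: -4>-6, C5: 0>-3.
Y vs W: C1: 3>-1, C2: -1>-4, C3: -3>-6, C4: -4>-5, C5: 0>-3.
Y vs X: C1: 3>1, C2: -1>-3, C3: -3>-5, C4: -4>-5, C5: 0>-3.
Y vs Z: C1: 3>-4, C2: -1>-3, C3: -3>-6, C4: -4>-5, C5: 0>-3.
Y strictly beats every other strategy against every opponent action, so it is strictly dominant.

Y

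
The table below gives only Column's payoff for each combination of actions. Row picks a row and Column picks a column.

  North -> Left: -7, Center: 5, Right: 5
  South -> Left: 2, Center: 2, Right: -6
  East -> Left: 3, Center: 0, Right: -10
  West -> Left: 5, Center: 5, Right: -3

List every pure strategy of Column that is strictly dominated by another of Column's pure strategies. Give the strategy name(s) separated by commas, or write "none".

Left is not dominated — it holds its own against Center at South (2=2); Right at South (2>-6).
Center: no other strategy beats it everywhere (Left at North (5>-7); Right at North (5=5)).
Right: no other strategy beats it everywhere (Left at North (5>-7); Center at North (5=5)).

none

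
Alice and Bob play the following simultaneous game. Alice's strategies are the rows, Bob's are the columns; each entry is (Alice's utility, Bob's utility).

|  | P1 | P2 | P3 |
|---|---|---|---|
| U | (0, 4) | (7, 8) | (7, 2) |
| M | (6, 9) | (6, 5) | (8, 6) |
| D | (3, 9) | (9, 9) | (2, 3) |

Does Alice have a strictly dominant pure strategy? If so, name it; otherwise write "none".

none

U fails to dominate M at P1 (0<6).
M fails to dominate U at P2 (6<7).
D fails to dominate U at P3 (2<7).
No single strategy dominates all the others.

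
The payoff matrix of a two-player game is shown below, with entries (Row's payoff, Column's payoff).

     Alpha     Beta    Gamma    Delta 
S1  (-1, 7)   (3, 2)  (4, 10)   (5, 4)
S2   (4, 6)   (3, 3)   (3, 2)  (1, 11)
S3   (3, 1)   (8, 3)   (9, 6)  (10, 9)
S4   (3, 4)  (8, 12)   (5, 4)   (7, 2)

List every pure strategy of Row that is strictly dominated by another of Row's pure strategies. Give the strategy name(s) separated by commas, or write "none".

S1: dominated, since S3 does at least as well everywhere (Alpha: 3>-1, Beta: 8>3, Gamma: 9>4, Delta: 10>5).
S2 is not dominated — it holds its own against S1 at Alpha (4>-1); S3 at Alpha (4>3); S4 at Alpha (4>3).
S3: no other strategy beats it everywhere (S1 at Alpha (3>-1); S2 at Beta (8>3); S4 at Alpha (3=3)).
S4 is not dominated — it holds its own against S1 at Alpha (3>-1); S2 at Beta (8>3); S3 at Alpha (3=3).

S1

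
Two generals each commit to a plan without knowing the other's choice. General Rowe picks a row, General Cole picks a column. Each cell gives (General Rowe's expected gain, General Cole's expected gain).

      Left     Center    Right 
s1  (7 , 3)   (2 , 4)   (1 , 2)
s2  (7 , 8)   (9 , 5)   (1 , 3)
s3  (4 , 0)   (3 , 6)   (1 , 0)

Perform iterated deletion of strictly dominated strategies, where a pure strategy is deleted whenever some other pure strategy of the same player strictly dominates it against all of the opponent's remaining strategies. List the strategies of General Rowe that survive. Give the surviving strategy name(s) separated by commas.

General Cole's strategy Right is strictly dominated by Center (s1: 4>2, s2: 5>3, s3: 6>0) and is removed.
For General Rowe, s2 strictly dominates s3 on the remaining columns (Left: 7>4, Center: 9>3); eliminate s3.
Among the remaining strategies, none is strictly dominated by another pure strategy of the same player, so the elimination stops.
Surviving strategies — General Rowe: {s1, s2}; General Cole: {Left, Center}.

s1, s2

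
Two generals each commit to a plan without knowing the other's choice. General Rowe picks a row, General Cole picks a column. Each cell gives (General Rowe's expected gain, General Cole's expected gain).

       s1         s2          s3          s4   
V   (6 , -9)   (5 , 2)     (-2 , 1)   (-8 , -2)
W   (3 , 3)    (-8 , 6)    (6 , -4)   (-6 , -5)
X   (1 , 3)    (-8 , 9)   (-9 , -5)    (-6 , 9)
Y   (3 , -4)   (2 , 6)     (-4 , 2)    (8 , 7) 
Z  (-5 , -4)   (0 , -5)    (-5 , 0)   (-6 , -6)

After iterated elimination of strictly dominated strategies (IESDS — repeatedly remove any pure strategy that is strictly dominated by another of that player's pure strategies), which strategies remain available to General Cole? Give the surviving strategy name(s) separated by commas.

Row X is eliminated: Y beats it against every remaining column (s1: 3>1, s2: 2>-8, s3: -4>-9, s4: 8>-6).
For General Rowe, Y strictly dominates Z on the remaining columns (s1: 3>-5, s2: 2>0, s3: -4>-5, s4: 8>-6); eliminate Z.
For General Cole, s2 strictly dominates s1 on the remaining rows (V: 2>-9, W: 6>3, Y: 6>-4); eliminate s1.
General Cole's strategy s3 is strictly dominated by s2 (V: 2>1, W: 6>-4, Y: 6>2) and is removed.
General Rowe's strategy W is strictly dominated by Y (s2: 2>-8, s4: 8>-6) and is removed.
Among the remaining strategies, none is strictly dominated by another pure strategy of the same player, so the elimination stops.
Surviving strategies — General Rowe: {V, Y}; General Cole: {s2, s4}.

s2, s4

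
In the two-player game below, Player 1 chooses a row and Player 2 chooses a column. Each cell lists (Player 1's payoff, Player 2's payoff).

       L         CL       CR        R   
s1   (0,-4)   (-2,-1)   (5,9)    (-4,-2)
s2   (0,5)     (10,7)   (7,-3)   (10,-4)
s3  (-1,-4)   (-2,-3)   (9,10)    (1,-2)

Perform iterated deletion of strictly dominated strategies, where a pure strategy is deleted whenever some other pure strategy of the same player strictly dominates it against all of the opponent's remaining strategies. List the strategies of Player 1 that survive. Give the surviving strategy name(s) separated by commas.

For Player 2, CL strictly dominates L on the remaining rows (s1: -1>-4, s2: 7>5, s3: -3>-4); eliminate L.
Player 1's strategy s1 is strictly dominated by s2 (CL: 10>-2, CR: 7>5, R: 10>-4) and is removed.
Column R is eliminated: CR beats it against every remaining row (s2: -3>-4, s3: 10>-2).
Among the remaining strategies, none is strictly dominated by another pure strategy of the same player, so the elimination stops.
Surviving strategies — Player 1: {s2, s3}; Player 2: {CL, CR}.

s2, s3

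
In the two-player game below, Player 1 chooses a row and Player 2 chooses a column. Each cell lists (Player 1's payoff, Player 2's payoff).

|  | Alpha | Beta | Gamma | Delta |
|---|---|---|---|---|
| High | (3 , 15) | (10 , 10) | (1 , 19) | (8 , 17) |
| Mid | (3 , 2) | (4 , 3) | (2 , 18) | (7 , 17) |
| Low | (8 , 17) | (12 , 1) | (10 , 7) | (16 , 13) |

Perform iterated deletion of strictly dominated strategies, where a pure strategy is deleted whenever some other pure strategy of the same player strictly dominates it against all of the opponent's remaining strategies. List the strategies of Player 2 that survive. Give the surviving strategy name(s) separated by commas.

Row High is eliminated: Low beats it against every remaining column (Alpha: 8>3, Beta: 12>10, Gamma: 10>1, Delta: 16>8).
Player 1's strategy Mid is strictly dominated by Low (Alpha: 8>3, Beta: 12>4, Gamma: 10>2, Delta: 16>7) and is removed.
Player 2's strategy Beta is strictly dominated by Alpha (Low: 17>1) and is removed.
Column Gamma is eliminated: Alpha beats it against every remaining row (Low: 17>7).
Column Delta is eliminated: Alpha beats it against every remaining row (Low: 17>13).
Among the remaining strategies, none is strictly dominated by another pure strategy of the same player, so the elimination stops.
Surviving strategies — Player 1: {Low}; Player 2: {Alpha}.

Alpha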